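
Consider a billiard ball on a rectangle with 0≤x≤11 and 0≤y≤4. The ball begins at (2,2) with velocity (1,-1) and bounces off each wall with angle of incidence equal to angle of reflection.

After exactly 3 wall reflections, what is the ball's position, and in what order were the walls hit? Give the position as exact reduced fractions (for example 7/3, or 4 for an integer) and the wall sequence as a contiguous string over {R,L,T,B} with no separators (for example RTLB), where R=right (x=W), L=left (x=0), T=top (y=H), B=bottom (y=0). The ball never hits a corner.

1. t=2 → B at (4,0); v=(1,1)
2. t=4 → T at (8,4); v=(1,-1)
3. t=3 → R at (11,1); v=(-1,-1)

Final position: (11,1)
Wall sequence: BTR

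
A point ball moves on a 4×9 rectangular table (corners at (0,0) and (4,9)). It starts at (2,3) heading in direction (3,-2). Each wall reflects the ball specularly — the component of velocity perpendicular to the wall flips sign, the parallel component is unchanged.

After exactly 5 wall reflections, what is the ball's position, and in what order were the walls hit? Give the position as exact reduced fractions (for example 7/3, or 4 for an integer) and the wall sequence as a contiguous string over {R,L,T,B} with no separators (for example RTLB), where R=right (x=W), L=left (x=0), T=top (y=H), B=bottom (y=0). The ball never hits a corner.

Final position: (0,19/3)
Wall sequence: RBLRL

1. t=2/3 → R at (4,5/3); v=(-3,-2)
2. t=5/6 → B at (3/2,0); v=(-3,2)
3. t=1/2 → L at (0,1); v=(3,2)
4. t=4/3 → R at (4,11/3); v=(-3,2)
5. t=4/3 → L at (0,19/3); v=(3,2)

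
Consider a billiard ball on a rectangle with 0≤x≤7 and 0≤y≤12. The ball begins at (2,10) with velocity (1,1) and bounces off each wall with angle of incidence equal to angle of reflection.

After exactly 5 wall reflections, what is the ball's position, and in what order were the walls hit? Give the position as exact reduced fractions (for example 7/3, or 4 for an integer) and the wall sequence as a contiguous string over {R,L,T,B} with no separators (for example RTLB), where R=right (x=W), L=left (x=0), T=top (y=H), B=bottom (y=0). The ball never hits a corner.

Final position: (7,5)
Wall sequence: TRLBR

1. t=2 → T at (4,12); v=(1,-1)
2. t=3 → R at (7,9); v=(-1,-1)
3. t=7 → L at (0,2); v=(1,-1)
4. t=2 → B at (2,0); v=(1,1)
5. t=5 → R at (7,5); v=(-1,1)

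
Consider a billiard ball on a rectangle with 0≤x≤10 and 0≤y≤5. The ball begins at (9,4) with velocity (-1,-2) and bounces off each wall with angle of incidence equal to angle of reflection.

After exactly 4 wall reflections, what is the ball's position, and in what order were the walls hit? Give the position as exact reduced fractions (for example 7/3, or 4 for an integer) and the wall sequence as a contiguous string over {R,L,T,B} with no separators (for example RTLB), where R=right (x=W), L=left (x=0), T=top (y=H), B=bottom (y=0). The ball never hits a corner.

Final position: (0,4)
Wall sequence: BTBL

1. t=2 → B at (7,0); v=(-1,2)
2. t=5/2 → T at (9/2,5); v=(-1,-2)
3. t=5/2 → B at (2,0); v=(-1,2)
4. t=2 → L at (0,4); v=(1,2)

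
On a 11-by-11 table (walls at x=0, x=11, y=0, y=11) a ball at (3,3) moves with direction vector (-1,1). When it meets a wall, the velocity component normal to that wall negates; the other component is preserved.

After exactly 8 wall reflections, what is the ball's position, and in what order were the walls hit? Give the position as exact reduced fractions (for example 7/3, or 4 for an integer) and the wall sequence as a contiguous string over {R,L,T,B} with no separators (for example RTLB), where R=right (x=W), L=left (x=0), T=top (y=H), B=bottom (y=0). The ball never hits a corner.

Final position: (6,0)
Wall sequence: LTRBLTRB

1. t=3 → L at (0,6); v=(1,1)
2. t=5 → T at (5,11); v=(1,-1)
3. t=6 → R at (11,5); v=(-1,-1)
4. t=5 → B at (6,0); v=(-1,1)
5. t=6 → L at (0,6); v=(1,1)
6. t=5 → T at (5,11); v=(1,-1)
7. t=6 → R at (11,5); v=(-1,-1)
8. t=5 → B at (6,0); v=(-1,1)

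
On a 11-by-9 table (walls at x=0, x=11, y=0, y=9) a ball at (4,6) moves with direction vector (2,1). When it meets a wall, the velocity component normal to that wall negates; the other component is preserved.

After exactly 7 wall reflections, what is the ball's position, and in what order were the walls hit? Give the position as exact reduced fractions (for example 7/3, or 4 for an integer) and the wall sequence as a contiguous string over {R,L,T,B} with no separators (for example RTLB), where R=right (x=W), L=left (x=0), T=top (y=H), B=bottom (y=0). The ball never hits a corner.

1. t=3 → T at (10,9); v=(2,-1)
2. t=1/2 → R at (11,17/2); v=(-2,-1)
3. t=11/2 → L at (0,3); v=(2,-1)
4. t=3 → B at (6,0); v=(2,1)
5. t=5/2 → R at (11,5/2); v=(-2,1)
6. t=11/2 → L at (0,8); v=(2,1)
7. t=1 → T at (2,9); v=(2,-1)

Final position: (2,9)
Wall sequence: TRLBRLT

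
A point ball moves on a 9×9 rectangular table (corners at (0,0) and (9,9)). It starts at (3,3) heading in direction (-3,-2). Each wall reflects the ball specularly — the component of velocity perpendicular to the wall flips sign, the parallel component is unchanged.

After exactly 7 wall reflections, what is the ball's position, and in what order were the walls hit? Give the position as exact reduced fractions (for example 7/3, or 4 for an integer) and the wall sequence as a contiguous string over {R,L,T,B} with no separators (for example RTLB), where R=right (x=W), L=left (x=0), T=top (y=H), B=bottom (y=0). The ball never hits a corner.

Final position: (15/2,0)
Wall sequence: LBRTLRB

1. t=1 → L at (0,1); v=(3,-2)
2. t=1/2 → B at (3/2,0); v=(3,2)
3. t=5/2 → R at (9,5); v=(-3,2)
4. t=2 → T at (3,9); v=(-3,-2)
5. t=1 → L at (0,7); v=(3,-2)
6. t=3 → R at (9,1); v=(-3,-2)
7. t=1/2 → B at (15/2,0); v=(-3,2)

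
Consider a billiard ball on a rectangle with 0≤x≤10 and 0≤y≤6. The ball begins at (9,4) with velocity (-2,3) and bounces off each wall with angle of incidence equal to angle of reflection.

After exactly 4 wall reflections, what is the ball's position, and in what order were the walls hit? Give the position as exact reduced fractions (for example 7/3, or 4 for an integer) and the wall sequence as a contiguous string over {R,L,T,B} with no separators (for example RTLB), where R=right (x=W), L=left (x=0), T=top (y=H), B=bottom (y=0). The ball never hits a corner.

Final position: (1/3,6)
Wall sequence: TBLT

1. t=2/3 → T at (23/3,6); v=(-2,-3)
2. t=2 → B at (11/3,0); v=(-2,3)
3. t=11/6 → L at (0,11/2); v=(2,3)
4. t=1/6 → T at (1/3,6); v=(2,-3)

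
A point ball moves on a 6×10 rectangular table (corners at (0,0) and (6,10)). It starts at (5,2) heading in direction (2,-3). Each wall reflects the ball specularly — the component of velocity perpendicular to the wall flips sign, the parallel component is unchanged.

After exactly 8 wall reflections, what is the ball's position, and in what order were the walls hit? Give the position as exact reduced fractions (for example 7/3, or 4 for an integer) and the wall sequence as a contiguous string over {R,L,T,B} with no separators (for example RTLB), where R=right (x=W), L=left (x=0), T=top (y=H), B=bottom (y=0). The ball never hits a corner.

1. t=1/2 → R at (6,1/2); v=(-2,-3)
2. t=1/6 → B at (17/3,0); v=(-2,3)
3. t=17/6 → L at (0,17/2); v=(2,3)
4. t=1/2 → T at (1,10); v=(2,-3)
5. t=5/2 → R at (6,5/2); v=(-2,-3)
6. t=5/6 → B at (13/3,0); v=(-2,3)
7. t=13/6 → L at (0,13/2); v=(2,3)
8. t=7/6 → T at (7/3,10); v=(2,-3)

Final position: (7/3,10)
Wall sequence: RBLTRBLT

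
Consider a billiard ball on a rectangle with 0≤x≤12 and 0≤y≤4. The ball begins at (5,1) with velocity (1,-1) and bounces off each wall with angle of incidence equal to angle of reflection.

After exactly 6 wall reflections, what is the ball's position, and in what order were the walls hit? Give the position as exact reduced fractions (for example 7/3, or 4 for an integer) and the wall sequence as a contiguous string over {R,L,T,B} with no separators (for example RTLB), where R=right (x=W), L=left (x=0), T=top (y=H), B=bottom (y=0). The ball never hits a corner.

1. t=1 → B at (6,0); v=(1,1)
2. t=4 → T at (10,4); v=(1,-1)
3. t=2 → R at (12,2); v=(-1,-1)
4. t=2 → B at (10,0); v=(-1,1)
5. t=4 → T at (6,4); v=(-1,-1)
6. t=4 → B at (2,0); v=(-1,1)

Final position: (2,0)
Wall sequence: BTRBTB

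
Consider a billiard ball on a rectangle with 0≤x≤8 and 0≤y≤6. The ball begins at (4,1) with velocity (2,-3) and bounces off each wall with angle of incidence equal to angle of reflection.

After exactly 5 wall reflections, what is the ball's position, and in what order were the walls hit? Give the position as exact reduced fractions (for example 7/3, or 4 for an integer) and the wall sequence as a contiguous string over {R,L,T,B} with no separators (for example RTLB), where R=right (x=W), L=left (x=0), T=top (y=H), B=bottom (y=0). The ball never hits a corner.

Final position: (0,5)
Wall sequence: BRTBL

1. t=1/3 → B at (14/3,0); v=(2,3)
2. t=5/3 → R at (8,5); v=(-2,3)
3. t=1/3 → T at (22/3,6); v=(-2,-3)
4. t=2 → B at (10/3,0); v=(-2,3)
5. t=5/3 → L at (0,5); v=(2,3)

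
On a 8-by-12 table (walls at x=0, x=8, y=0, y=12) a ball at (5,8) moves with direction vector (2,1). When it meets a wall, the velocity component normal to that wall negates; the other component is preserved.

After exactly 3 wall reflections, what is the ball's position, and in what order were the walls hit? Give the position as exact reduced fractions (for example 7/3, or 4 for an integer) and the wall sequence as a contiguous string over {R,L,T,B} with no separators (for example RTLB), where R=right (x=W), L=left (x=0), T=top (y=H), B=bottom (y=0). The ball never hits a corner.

Final position: (0,21/2)
Wall sequence: RTL

1. t=3/2 → R at (8,19/2); v=(-2,1)
2. t=5/2 → T at (3,12); v=(-2,-1)
3. t=3/2 → L at (0,21/2); v=(2,-1)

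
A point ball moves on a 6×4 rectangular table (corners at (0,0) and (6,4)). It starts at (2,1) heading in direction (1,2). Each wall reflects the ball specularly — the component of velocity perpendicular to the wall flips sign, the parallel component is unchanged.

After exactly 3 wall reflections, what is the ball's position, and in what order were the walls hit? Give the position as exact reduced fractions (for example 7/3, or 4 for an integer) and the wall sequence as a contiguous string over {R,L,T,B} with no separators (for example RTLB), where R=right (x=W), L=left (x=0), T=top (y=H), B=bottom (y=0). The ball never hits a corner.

Final position: (6,1)
Wall sequence: TBR

1. t=3/2 → T at (7/2,4); v=(1,-2)
2. t=2 → B at (11/2,0); v=(1,2)
3. t=1/2 → R at (6,1); v=(-1,2)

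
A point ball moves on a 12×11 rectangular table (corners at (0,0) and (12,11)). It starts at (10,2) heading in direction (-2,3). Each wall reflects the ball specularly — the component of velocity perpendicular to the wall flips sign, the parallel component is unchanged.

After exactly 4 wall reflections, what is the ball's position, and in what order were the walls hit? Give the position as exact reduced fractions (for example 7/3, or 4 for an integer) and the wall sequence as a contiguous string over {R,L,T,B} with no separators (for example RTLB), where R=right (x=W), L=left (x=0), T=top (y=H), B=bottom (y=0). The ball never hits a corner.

Final position: (32/3,11)
Wall sequence: TLBT

1. t=3 → T at (4,11); v=(-2,-3)
2. t=2 → L at (0,5); v=(2,-3)
3. t=5/3 → B at (10/3,0); v=(2,3)
4. t=11/3 → T at (32/3,11); v=(2,-3)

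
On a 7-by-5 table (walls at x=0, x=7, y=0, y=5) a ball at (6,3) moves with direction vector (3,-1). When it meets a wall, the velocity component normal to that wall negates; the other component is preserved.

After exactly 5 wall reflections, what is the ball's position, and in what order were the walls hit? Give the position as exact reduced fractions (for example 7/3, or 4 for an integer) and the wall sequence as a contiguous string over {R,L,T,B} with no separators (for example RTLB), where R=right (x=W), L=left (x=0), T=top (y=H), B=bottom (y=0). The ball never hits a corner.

Final position: (0,13/3)
Wall sequence: RLBRL

1. t=1/3 → R at (7,8/3); v=(-3,-1)
2. t=7/3 → L at (0,1/3); v=(3,-1)
3. t=1/3 → B at (1,0); v=(3,1)
4. t=2 → R at (7,2); v=(-3,1)
5. t=7/3 → L at (0,13/3); v=(3,1)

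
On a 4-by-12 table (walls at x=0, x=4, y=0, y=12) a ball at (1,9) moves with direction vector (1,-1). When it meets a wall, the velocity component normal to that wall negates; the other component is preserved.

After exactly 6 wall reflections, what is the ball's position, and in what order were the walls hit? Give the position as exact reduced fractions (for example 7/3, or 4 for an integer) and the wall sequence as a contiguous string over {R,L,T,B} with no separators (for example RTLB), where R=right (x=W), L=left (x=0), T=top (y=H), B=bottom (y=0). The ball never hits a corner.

1. t=3 → R at (4,6); v=(-1,-1)
2. t=4 → L at (0,2); v=(1,-1)
3. t=2 → B at (2,0); v=(1,1)
4. t=2 → R at (4,2); v=(-1,1)
5. t=4 → L at (0,6); v=(1,1)
6. t=4 → R at (4,10); v=(-1,1)

Final position: (4,10)
Wall sequence: RLBRLR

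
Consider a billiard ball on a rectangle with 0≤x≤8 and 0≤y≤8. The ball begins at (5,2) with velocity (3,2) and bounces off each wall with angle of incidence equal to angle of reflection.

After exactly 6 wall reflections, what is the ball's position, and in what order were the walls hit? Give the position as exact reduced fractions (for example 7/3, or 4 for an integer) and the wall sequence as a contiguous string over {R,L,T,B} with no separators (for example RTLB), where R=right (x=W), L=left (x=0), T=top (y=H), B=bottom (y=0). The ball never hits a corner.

1. t=1 → R at (8,4); v=(-3,2)
2. t=2 → T at (2,8); v=(-3,-2)
3. t=2/3 → L at (0,20/3); v=(3,-2)
4. t=8/3 → R at (8,4/3); v=(-3,-2)
5. t=2/3 → B at (6,0); v=(-3,2)
6. t=2 → L at (0,4); v=(3,2)

Final position: (0,4)
Wall sequence: RTLRBL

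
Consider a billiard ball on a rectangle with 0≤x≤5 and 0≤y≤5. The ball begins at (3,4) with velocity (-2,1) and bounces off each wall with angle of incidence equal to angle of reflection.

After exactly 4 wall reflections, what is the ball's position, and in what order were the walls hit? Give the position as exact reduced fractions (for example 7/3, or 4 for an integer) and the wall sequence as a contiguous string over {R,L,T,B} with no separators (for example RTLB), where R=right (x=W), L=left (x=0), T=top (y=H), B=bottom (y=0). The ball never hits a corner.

1. t=1 → T at (1,5); v=(-2,-1)
2. t=1/2 → L at (0,9/2); v=(2,-1)
3. t=5/2 → R at (5,2); v=(-2,-1)
4. t=2 → B at (1,0); v=(-2,1)

Final position: (1,0)
Wall sequence: TLRB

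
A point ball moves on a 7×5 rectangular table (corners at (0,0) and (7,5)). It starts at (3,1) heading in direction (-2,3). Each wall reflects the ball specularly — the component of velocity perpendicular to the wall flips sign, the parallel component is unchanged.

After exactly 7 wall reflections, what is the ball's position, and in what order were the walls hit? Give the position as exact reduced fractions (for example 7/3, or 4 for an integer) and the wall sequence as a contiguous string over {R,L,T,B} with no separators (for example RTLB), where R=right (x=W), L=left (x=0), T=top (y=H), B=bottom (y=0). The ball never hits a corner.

1. t=4/3 → T at (1/3,5); v=(-2,-3)
2. t=1/6 → L at (0,9/2); v=(2,-3)
3. t=3/2 → B at (3,0); v=(2,3)
4. t=5/3 → T at (19/3,5); v=(2,-3)
5. t=1/3 → R at (7,4); v=(-2,-3)
6. t=4/3 → B at (13/3,0); v=(-2,3)
7. t=5/3 → T at (1,5); v=(-2,-3)

Final position: (1,5)
Wall sequence: TLBTRBT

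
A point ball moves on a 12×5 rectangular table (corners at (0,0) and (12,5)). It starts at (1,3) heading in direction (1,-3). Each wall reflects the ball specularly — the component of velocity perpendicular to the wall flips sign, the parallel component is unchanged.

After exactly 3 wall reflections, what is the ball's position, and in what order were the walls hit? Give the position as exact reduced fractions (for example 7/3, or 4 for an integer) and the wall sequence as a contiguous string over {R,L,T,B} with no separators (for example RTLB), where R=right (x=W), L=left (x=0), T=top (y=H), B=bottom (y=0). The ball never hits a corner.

Final position: (16/3,0)
Wall sequence: BTB

1. t=1 → B at (2,0); v=(1,3)
2. t=5/3 → T at (11/3,5); v=(1,-3)
3. t=5/3 → B at (16/3,0); v=(1,3)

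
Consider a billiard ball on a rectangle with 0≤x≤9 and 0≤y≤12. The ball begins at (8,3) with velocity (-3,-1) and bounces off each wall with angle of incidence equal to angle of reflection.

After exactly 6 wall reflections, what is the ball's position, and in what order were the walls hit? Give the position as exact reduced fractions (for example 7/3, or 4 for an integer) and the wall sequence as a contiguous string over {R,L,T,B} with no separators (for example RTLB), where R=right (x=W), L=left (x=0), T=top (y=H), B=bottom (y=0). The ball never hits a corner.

Final position: (0,35/3)
Wall sequence: LBRLRL

1. t=8/3 → L at (0,1/3); v=(3,-1)
2. t=1/3 → B at (1,0); v=(3,1)
3. t=8/3 → R at (9,8/3); v=(-3,1)
4. t=3 → L at (0,17/3); v=(3,1)
5. t=3 → R at (9,26/3); v=(-3,1)
6. t=3 → L at (0,35/3); v=(3,1)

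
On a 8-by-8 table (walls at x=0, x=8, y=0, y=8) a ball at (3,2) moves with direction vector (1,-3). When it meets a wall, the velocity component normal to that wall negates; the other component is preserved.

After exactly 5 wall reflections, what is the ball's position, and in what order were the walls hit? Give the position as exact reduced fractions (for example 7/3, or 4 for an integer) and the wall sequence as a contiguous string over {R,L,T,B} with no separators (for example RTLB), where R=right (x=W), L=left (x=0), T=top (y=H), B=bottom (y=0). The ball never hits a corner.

Final position: (13/3,8)
Wall sequence: BTRBT

1. t=2/3 → B at (11/3,0); v=(1,3)
2. t=8/3 → T at (19/3,8); v=(1,-3)
3. t=5/3 → R at (8,3); v=(-1,-3)
4. t=1 → B at (7,0); v=(-1,3)
5. t=8/3 → T at (13/3,8); v=(-1,-3)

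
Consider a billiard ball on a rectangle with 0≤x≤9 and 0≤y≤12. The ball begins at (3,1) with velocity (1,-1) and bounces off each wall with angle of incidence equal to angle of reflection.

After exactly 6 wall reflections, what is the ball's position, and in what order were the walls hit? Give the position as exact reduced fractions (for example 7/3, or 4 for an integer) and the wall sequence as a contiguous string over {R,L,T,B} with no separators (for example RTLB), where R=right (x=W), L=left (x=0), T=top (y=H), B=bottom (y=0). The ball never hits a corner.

1. t=1 → B at (4,0); v=(1,1)
2. t=5 → R at (9,5); v=(-1,1)
3. t=7 → T at (2,12); v=(-1,-1)
4. t=2 → L at (0,10); v=(1,-1)
5. t=9 → R at (9,1); v=(-1,-1)
6. t=1 → B at (8,0); v=(-1,1)

Final position: (8,0)
Wall sequence: BRTLRB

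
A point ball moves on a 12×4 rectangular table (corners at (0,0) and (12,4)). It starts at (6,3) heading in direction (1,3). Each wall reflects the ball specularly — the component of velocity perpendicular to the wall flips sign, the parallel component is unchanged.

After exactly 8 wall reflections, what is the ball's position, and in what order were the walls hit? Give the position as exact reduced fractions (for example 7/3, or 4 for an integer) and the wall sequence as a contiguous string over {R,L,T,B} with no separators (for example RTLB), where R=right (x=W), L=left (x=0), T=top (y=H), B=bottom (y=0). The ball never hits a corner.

1. t=1/3 → T at (19/3,4); v=(1,-3)
2. t=4/3 → B at (23/3,0); v=(1,3)
3. t=4/3 → T at (9,4); v=(1,-3)
4. t=4/3 → B at (31/3,0); v=(1,3)
5. t=4/3 → T at (35/3,4); v=(1,-3)
6. t=1/3 → R at (12,3); v=(-1,-3)
7. t=1 → B at (11,0); v=(-1,3)
8. t=4/3 → T at (29/3,4); v=(-1,-3)

Final position: (29/3,4)
Wall sequence: TBTBTRBT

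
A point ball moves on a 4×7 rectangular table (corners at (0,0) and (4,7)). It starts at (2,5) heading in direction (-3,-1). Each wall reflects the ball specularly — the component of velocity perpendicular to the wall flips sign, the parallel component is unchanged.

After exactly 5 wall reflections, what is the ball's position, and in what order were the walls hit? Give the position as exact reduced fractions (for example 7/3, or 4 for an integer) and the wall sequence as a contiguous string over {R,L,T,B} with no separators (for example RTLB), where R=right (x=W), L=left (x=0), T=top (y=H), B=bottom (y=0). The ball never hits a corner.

1. t=2/3 → L at (0,13/3); v=(3,-1)
2. t=4/3 → R at (4,3); v=(-3,-1)
3. t=4/3 → L at (0,5/3); v=(3,-1)
4. t=4/3 → R at (4,1/3); v=(-3,-1)
5. t=1/3 → B at (3,0); v=(-3,1)

Final position: (3,0)
Wall sequence: LRLRB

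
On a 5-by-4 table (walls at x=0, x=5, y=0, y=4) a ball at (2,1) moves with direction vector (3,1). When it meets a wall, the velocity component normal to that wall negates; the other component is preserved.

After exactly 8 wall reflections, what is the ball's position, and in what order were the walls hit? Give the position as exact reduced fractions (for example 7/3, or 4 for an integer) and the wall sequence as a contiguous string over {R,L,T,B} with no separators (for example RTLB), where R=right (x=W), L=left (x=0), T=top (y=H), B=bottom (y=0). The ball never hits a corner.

Final position: (0,7/3)
Wall sequence: RLTRLBRL

1. t=1 → R at (5,2); v=(-3,1)
2. t=5/3 → L at (0,11/3); v=(3,1)
3. t=1/3 → T at (1,4); v=(3,-1)
4. t=4/3 → R at (5,8/3); v=(-3,-1)
5. t=5/3 → L at (0,1); v=(3,-1)
6. t=1 → B at (3,0); v=(3,1)
7. t=2/3 → R at (5,2/3); v=(-3,1)
8. t=5/3 → L at (0,7/3); v=(3,1)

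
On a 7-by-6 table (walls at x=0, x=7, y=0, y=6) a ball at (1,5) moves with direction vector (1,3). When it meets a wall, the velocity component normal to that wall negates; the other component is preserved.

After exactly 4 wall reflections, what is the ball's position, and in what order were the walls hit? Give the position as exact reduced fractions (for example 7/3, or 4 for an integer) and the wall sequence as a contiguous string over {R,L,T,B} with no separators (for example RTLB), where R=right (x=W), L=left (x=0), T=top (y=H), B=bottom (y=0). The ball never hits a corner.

Final position: (7,1)
Wall sequence: TBTR

1. t=1/3 → T at (4/3,6); v=(1,-3)
2. t=2 → B at (10/3,0); v=(1,3)
3. t=2 → T at (16/3,6); v=(1,-3)
4. t=5/3 → R at (7,1); v=(-1,-3)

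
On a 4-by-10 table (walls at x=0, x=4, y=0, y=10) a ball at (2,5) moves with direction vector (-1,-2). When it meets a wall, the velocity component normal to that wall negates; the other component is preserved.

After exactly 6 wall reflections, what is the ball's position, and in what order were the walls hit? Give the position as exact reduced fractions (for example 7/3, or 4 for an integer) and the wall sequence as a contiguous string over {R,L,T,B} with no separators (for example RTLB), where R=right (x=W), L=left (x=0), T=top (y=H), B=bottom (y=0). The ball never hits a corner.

Final position: (5/2,0)
Wall sequence: LBRTLB

1. t=2 → L at (0,1); v=(1,-2)
2. t=1/2 → B at (1/2,0); v=(1,2)
3. t=7/2 → R at (4,7); v=(-1,2)
4. t=3/2 → T at (5/2,10); v=(-1,-2)
5. t=5/2 → L at (0,5); v=(1,-2)
6. t=5/2 → B at (5/2,0); v=(1,2)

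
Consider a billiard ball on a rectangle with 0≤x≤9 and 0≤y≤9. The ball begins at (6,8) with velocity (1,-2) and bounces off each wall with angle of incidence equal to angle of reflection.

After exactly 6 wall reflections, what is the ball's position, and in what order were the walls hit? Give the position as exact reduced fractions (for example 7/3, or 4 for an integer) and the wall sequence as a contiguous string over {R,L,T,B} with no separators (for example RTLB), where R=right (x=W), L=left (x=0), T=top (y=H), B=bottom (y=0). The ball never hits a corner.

Final position: (11/2,9)
Wall sequence: RBTLBT

1. t=3 → R at (9,2); v=(-1,-2)
2. t=1 → B at (8,0); v=(-1,2)
3. t=9/2 → T at (7/2,9); v=(-1,-2)
4. t=7/2 → L at (0,2); v=(1,-2)
5. t=1 → B at (1,0); v=(1,2)
6. t=9/2 → T at (11/2,9); v=(1,-2)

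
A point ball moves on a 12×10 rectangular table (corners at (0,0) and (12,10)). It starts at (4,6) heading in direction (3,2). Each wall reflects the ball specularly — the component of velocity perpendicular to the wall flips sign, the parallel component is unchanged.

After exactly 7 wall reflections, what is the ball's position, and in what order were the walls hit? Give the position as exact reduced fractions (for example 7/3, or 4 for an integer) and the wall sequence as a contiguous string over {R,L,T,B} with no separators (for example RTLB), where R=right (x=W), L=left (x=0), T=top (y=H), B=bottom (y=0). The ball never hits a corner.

1. t=2 → T at (10,10); v=(3,-2)
2. t=2/3 → R at (12,26/3); v=(-3,-2)
3. t=4 → L at (0,2/3); v=(3,-2)
4. t=1/3 → B at (1,0); v=(3,2)
5. t=11/3 → R at (12,22/3); v=(-3,2)
6. t=4/3 → T at (8,10); v=(-3,-2)
7. t=8/3 → L at (0,14/3); v=(3,-2)

Final position: (0,14/3)
Wall sequence: TRLBRTL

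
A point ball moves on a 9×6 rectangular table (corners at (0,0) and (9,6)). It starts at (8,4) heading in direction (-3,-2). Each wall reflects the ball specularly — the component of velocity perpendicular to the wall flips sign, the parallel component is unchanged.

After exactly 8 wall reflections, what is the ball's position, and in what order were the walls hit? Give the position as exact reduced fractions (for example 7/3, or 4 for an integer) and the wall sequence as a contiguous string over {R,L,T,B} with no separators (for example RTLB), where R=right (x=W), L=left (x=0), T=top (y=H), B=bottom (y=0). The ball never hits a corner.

Final position: (9,14/3)
Wall sequence: BLTRBLTR

1. t=2 → B at (2,0); v=(-3,2)
2. t=2/3 → L at (0,4/3); v=(3,2)
3. t=7/3 → T at (7,6); v=(3,-2)
4. t=2/3 → R at (9,14/3); v=(-3,-2)
5. t=7/3 → B at (2,0); v=(-3,2)
6. t=2/3 → L at (0,4/3); v=(3,2)
7. t=7/3 → T at (7,6); v=(3,-2)
8. t=2/3 → R at (9,14/3); v=(-3,-2)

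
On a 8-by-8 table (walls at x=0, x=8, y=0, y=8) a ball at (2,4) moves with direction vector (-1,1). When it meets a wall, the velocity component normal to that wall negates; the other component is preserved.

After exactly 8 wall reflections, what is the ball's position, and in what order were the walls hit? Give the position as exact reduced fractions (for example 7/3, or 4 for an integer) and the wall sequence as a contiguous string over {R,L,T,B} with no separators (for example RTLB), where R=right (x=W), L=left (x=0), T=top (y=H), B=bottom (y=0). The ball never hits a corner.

1. t=2 → L at (0,6); v=(1,1)
2. t=2 → T at (2,8); v=(1,-1)
3. t=6 → R at (8,2); v=(-1,-1)
4. t=2 → B at (6,0); v=(-1,1)
5. t=6 → L at (0,6); v=(1,1)
6. t=2 → T at (2,8); v=(1,-1)
7. t=6 → R at (8,2); v=(-1,-1)
8. t=2 → B at (6,0); v=(-1,1)

Final position: (6,0)
Wall sequence: LTRBLTRB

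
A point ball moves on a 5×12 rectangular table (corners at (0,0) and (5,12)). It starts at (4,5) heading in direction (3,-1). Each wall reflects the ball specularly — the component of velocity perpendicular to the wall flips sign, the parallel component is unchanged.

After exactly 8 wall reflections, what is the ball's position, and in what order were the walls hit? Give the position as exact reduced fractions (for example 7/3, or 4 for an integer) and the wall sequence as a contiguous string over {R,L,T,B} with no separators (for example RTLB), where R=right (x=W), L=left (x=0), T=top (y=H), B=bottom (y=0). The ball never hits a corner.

Final position: (5,16/3)
Wall sequence: RLRBLRLR

1. t=1/3 → R at (5,14/3); v=(-3,-1)
2. t=5/3 → L at (0,3); v=(3,-1)
3. t=5/3 → R at (5,4/3); v=(-3,-1)
4. t=4/3 → B at (1,0); v=(-3,1)
5. t=1/3 → L at (0,1/3); v=(3,1)
6. t=5/3 → R at (5,2); v=(-3,1)
7. t=5/3 → L at (0,11/3); v=(3,1)
8. t=5/3 → R at (5,16/3); v=(-3,1)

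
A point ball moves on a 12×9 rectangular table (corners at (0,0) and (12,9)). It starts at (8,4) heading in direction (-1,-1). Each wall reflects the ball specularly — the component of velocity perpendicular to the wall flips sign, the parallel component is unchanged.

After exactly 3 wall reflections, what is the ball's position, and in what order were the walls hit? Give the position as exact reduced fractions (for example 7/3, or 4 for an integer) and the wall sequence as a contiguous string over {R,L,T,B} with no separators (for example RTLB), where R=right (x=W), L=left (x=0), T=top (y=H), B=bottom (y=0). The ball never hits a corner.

Final position: (5,9)
Wall sequence: BLT

1. t=4 → B at (4,0); v=(-1,1)
2. t=4 → L at (0,4); v=(1,1)
3. t=5 → T at (5,9); v=(1,-1)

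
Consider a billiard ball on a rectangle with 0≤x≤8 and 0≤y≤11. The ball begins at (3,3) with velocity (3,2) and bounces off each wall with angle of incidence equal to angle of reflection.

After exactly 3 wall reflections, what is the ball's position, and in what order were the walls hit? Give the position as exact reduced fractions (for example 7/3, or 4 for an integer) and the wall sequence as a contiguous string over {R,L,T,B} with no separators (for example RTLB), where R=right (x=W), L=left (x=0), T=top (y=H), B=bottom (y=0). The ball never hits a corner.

1. t=5/3 → R at (8,19/3); v=(-3,2)
2. t=7/3 → T at (1,11); v=(-3,-2)
3. t=1/3 → L at (0,31/3); v=(3,-2)

Final position: (0,31/3)
Wall sequence: RTL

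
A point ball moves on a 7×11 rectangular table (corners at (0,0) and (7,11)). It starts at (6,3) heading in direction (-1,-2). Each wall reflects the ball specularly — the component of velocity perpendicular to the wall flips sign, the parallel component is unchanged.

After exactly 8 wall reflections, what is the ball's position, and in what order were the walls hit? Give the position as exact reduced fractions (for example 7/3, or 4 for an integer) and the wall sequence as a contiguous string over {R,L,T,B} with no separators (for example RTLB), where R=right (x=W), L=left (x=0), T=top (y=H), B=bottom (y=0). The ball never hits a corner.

1. t=3/2 → B at (9/2,0); v=(-1,2)
2. t=9/2 → L at (0,9); v=(1,2)
3. t=1 → T at (1,11); v=(1,-2)
4. t=11/2 → B at (13/2,0); v=(1,2)
5. t=1/2 → R at (7,1); v=(-1,2)
6. t=5 → T at (2,11); v=(-1,-2)
7. t=2 → L at (0,7); v=(1,-2)
8. t=7/2 → B at (7/2,0); v=(1,2)

Final position: (7/2,0)
Wall sequence: BLTBRTLB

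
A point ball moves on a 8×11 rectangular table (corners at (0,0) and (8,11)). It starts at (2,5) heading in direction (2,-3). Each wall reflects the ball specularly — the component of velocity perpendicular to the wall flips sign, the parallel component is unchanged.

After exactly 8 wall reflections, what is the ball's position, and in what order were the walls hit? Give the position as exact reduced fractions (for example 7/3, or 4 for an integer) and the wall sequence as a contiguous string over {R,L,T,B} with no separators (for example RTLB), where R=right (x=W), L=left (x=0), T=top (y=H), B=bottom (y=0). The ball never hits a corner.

1. t=5/3 → B at (16/3,0); v=(2,3)
2. t=4/3 → R at (8,4); v=(-2,3)
3. t=7/3 → T at (10/3,11); v=(-2,-3)
4. t=5/3 → L at (0,6); v=(2,-3)
5. t=2 → B at (4,0); v=(2,3)
6. t=2 → R at (8,6); v=(-2,3)
7. t=5/3 → T at (14/3,11); v=(-2,-3)
8. t=7/3 → L at (0,4); v=(2,-3)

Final position: (0,4)
Wall sequence: BRTLBRTL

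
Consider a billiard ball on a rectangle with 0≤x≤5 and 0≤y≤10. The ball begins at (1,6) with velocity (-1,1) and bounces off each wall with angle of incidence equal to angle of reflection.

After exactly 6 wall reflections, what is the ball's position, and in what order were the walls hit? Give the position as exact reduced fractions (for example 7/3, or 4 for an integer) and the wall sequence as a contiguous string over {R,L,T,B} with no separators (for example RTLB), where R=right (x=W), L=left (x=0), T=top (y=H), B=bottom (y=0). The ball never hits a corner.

1. t=1 → L at (0,7); v=(1,1)
2. t=3 → T at (3,10); v=(1,-1)
3. t=2 → R at (5,8); v=(-1,-1)
4. t=5 → L at (0,3); v=(1,-1)
5. t=3 → B at (3,0); v=(1,1)
6. t=2 → R at (5,2); v=(-1,1)

Final position: (5,2)
Wall sequence: LTRLBR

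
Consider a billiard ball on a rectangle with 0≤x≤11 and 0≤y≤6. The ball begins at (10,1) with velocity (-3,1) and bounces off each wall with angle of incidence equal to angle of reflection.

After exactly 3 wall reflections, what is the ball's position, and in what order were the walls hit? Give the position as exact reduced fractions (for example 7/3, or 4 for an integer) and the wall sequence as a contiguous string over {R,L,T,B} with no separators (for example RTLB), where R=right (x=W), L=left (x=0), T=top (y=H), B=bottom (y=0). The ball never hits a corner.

1. t=10/3 → L at (0,13/3); v=(3,1)
2. t=5/3 → T at (5,6); v=(3,-1)
3. t=2 → R at (11,4); v=(-3,-1)

Final position: (11,4)
Wall sequence: LTR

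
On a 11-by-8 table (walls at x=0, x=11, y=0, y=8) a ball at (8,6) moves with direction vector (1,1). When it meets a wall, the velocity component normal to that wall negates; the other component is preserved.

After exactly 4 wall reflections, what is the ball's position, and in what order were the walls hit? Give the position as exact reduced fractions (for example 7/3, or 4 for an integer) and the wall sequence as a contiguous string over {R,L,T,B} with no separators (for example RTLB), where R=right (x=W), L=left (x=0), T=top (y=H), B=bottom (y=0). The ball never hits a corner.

Final position: (0,4)
Wall sequence: TRBL

1. t=2 → T at (10,8); v=(1,-1)
2. t=1 → R at (11,7); v=(-1,-1)
3. t=7 → B at (4,0); v=(-1,1)
4. t=4 → L at (0,4); v=(1,1)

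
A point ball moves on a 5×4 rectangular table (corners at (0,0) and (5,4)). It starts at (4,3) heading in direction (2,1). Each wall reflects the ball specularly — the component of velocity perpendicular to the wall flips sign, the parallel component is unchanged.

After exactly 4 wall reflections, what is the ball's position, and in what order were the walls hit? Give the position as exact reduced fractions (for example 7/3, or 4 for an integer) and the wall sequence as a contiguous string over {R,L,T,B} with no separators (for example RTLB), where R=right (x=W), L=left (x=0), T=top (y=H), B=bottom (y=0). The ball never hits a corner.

Final position: (4,0)
Wall sequence: RTLB

1. t=1/2 → R at (5,7/2); v=(-2,1)
2. t=1/2 → T at (4,4); v=(-2,-1)
3. t=2 → L at (0,2); v=(2,-1)
4. t=2 → B at (4,0); v=(2,1)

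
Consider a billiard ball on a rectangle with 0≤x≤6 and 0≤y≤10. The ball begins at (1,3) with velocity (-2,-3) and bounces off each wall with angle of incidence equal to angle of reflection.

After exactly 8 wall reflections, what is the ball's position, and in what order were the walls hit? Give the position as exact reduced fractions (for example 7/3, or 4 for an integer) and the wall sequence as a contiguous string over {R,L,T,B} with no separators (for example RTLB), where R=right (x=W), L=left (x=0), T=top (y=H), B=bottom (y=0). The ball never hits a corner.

1. t=1/2 → L at (0,3/2); v=(2,-3)
2. t=1/2 → B at (1,0); v=(2,3)
3. t=5/2 → R at (6,15/2); v=(-2,3)
4. t=5/6 → T at (13/3,10); v=(-2,-3)
5. t=13/6 → L at (0,7/2); v=(2,-3)
6. t=7/6 → B at (7/3,0); v=(2,3)
7. t=11/6 → R at (6,11/2); v=(-2,3)
8. t=3/2 → T at (3,10); v=(-2,-3)

Final position: (3,10)
Wall sequence: LBRTLBRT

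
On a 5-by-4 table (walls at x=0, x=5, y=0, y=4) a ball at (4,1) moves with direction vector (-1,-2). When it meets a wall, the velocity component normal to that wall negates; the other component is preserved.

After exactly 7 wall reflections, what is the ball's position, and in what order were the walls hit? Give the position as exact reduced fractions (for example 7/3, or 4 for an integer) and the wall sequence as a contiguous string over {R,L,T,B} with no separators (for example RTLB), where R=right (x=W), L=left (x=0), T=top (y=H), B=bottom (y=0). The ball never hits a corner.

Final position: (5,1)
Wall sequence: BTLBTBR

1. t=1/2 → B at (7/2,0); v=(-1,2)
2. t=2 → T at (3/2,4); v=(-1,-2)
3. t=3/2 → L at (0,1); v=(1,-2)
4. t=1/2 → B at (1/2,0); v=(1,2)
5. t=2 → T at (5/2,4); v=(1,-2)
6. t=2 → B at (9/2,0); v=(1,2)
7. t=1/2 → R at (5,1); v=(-1,2)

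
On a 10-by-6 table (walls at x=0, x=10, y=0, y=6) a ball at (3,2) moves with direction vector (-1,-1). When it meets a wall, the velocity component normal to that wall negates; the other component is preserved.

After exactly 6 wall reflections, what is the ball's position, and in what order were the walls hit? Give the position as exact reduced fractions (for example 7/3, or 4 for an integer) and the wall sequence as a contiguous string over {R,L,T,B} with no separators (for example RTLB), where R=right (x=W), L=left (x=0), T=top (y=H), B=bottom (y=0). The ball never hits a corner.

Final position: (3,6)
Wall sequence: BLTRBT

1. t=2 → B at (1,0); v=(-1,1)
2. t=1 → L at (0,1); v=(1,1)
3. t=5 → T at (5,6); v=(1,-1)
4. t=5 → R at (10,1); v=(-1,-1)
5. t=1 → B at (9,0); v=(-1,1)
6. t=6 → T at (3,6); v=(-1,-1)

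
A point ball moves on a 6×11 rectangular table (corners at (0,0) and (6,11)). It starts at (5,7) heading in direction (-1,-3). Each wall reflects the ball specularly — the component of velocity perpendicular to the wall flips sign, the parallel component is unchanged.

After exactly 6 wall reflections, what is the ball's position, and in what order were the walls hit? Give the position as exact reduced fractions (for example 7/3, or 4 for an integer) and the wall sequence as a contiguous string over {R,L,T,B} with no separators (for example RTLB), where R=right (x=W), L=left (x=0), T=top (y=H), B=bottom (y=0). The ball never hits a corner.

Final position: (11/3,11)
Wall sequence: BLTBRT

1. t=7/3 → B at (8/3,0); v=(-1,3)
2. t=8/3 → L at (0,8); v=(1,3)
3. t=1 → T at (1,11); v=(1,-3)
4. t=11/3 → B at (14/3,0); v=(1,3)
5. t=4/3 → R at (6,4); v=(-1,3)
6. t=7/3 → T at (11/3,11); v=(-1,-3)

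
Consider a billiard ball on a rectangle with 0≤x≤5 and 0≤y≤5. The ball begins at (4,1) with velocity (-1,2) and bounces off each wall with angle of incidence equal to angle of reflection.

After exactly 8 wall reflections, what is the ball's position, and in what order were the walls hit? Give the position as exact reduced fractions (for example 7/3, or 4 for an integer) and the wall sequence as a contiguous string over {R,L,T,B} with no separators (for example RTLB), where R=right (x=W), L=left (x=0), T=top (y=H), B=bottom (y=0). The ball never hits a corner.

1. t=2 → T at (2,5); v=(-1,-2)
2. t=2 → L at (0,1); v=(1,-2)
3. t=1/2 → B at (1/2,0); v=(1,2)
4. t=5/2 → T at (3,5); v=(1,-2)
5. t=2 → R at (5,1); v=(-1,-2)
6. t=1/2 → B at (9/2,0); v=(-1,2)
7. t=5/2 → T at (2,5); v=(-1,-2)
8. t=2 → L at (0,1); v=(1,-2)

Final position: (0,1)
Wall sequence: TLBTRBTL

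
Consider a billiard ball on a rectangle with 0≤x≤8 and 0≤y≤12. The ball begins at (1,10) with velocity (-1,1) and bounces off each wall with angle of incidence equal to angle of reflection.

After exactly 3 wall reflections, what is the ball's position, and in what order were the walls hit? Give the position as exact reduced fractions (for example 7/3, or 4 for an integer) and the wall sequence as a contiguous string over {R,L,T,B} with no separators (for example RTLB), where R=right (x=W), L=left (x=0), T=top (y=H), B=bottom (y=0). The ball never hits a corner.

Final position: (8,5)
Wall sequence: LTR

1. t=1 → L at (0,11); v=(1,1)
2. t=1 → T at (1,12); v=(1,-1)
3. t=7 → R at (8,5); v=(-1,-1)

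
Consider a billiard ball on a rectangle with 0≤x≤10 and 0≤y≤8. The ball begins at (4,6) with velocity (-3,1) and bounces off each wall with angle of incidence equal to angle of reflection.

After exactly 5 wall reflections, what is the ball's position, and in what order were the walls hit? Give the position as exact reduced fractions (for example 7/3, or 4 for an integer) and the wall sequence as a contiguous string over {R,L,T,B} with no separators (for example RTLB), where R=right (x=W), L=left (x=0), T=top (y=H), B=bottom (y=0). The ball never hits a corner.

1. t=4/3 → L at (0,22/3); v=(3,1)
2. t=2/3 → T at (2,8); v=(3,-1)
3. t=8/3 → R at (10,16/3); v=(-3,-1)
4. t=10/3 → L at (0,2); v=(3,-1)
5. t=2 → B at (6,0); v=(3,1)

Final position: (6,0)
Wall sequence: LTRLB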